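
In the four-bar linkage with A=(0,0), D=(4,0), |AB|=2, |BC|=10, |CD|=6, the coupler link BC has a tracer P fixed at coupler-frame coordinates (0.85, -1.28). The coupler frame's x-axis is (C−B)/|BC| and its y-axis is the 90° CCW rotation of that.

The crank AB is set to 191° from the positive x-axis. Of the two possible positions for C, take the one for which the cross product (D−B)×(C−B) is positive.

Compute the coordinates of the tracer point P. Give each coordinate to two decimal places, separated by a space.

A=(0,0), D=(4.00,0)
B = A + 2.00·(cos191°, sin191°) = (-1.9633, -0.3816)
|BD| = 5.9755
circle(B,10.00) ∩ circle(D,6.00): a=8.3430, h=5.5132
  candidates: C₊=(6.0106,5.6531) cross=32.944; C₋=(6.7148,-5.3507) cross=-32.944
  mode + wants cross > 0 → take C=(6.0106,5.6531) (cross=32.944)
ex = (C−B)/|BC| = (0.7974,0.6035); ey = (-0.6035,0.7974)
P = B + 0.85·ex + -1.28·ey = (-0.5130,-0.8893)

-0.51 -0.89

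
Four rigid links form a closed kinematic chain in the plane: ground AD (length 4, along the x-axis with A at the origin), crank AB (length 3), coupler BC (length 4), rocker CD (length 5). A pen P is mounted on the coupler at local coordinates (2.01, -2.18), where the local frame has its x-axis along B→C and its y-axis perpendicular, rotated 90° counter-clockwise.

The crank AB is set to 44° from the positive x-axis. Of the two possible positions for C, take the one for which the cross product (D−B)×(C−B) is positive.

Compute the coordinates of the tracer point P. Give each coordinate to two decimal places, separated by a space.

5.12 1.95

A=(0,0), D=(4.00,0)
B = A + 3.00·(cos44°, sin44°) = (2.1580, 2.0840)
|BD| = 2.7813
circle(B,4.00) ∩ circle(D,5.00): a=-0.2273, h=3.9935
  candidates: C₊=(4.9998,4.8990) cross=11.107; C₋=(-0.9847,-0.3905) cross=-11.107
  mode + wants cross > 0 → take C=(4.9998,4.8990) (cross=11.107)
ex = (C−B)/|BC| = (0.7104,0.7038); ey = (-0.7038,0.7104)
P = B + 2.01·ex + -2.18·ey = (5.1202,1.9498)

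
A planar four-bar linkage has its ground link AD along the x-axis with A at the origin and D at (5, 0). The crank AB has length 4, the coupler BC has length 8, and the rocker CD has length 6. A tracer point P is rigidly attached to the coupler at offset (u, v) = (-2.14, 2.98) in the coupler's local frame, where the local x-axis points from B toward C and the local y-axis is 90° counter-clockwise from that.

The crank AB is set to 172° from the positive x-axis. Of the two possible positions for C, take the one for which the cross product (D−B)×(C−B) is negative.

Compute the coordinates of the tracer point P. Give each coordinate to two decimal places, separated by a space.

A=(0,0), D=(5.00,0)
B = A + 4.00·(cos172°, sin172°) = (-3.9611, 0.5567)
|BD| = 8.9783
circle(B,8.00) ∩ circle(D,6.00): a=6.0485, h=5.2360
  candidates: C₊=(2.4004,5.4076) cross=47.011; C₋=(1.7511,-5.0443) cross=-47.011
  mode - wants cross < 0 → take C=(1.7511,-5.0443) (cross=-47.011)
ex = (C−B)/|BC| = (0.7140,-0.7001); ey = (0.7001,0.7140)
P = B + -2.14·ex + 2.98·ey = (-3.4027,4.1827)

-3.40 4.18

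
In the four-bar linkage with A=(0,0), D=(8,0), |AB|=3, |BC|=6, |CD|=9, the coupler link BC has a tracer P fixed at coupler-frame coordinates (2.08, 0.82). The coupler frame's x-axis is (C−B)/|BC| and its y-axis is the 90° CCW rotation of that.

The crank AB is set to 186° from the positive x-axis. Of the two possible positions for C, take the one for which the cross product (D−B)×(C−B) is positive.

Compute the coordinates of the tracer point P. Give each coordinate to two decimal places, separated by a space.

-2.52 1.87

A=(0,0), D=(8.00,0)
B = A + 3.00·(cos186°, sin186°) = (-2.9836, -0.3136)
|BD| = 10.9880
circle(B,6.00) ∩ circle(D,9.00): a=3.4463, h=4.9115
  candidates: C₊=(0.3212,4.6943) cross=53.968; C₋=(0.6015,-5.1247) cross=-53.968
  mode + wants cross > 0 → take C=(0.3212,4.6943) (cross=53.968)
ex = (C−B)/|BC| = (0.5508,0.8346); ey = (-0.8346,0.5508)
P = B + 2.08·ex + 0.82·ey = (-2.5223,1.8741)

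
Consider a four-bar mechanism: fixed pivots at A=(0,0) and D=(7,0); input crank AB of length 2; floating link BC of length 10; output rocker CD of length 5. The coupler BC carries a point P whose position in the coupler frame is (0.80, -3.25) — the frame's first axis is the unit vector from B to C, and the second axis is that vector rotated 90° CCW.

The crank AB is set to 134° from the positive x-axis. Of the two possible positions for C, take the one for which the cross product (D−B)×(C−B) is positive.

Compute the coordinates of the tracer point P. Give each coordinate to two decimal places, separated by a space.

A=(0,0), D=(7.00,0)
B = A + 2.00·(cos134°, sin134°) = (-1.3893, 1.4387)
|BD| = 8.5118
circle(B,10.00) ∩ circle(D,5.00): a=8.6615, h=4.9978
  candidates: C₊=(7.9923,4.9005) cross=42.540; C₋=(6.3029,-4.9512) cross=-42.540
  mode + wants cross > 0 → take C=(7.9923,4.9005) (cross=42.540)
ex = (C−B)/|BC| = (0.9382,0.3462); ey = (-0.3462,0.9382)
P = B + 0.80·ex + -3.25·ey = (0.4863,-1.3334)

0.49 -1.33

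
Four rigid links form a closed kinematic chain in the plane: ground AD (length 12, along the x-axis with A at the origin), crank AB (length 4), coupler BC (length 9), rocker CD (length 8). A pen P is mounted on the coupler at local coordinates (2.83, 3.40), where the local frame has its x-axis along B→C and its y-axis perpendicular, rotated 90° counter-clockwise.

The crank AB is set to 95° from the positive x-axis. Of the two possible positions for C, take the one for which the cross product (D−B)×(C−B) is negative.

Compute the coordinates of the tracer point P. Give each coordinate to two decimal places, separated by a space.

4.06 3.59

A=(0,0), D=(12.00,0)
B = A + 4.00·(cos95°, sin95°) = (-0.3486, 3.9848)
|BD| = 12.9756
circle(B,9.00) ∩ circle(D,8.00): a=7.1429, h=5.4753
  candidates: C₊=(8.1306,7.0020) cross=71.046; C₋=(4.7677,-3.4195) cross=-71.046
  mode - wants cross < 0 → take C=(4.7677,-3.4195) (cross=-71.046)
ex = (C−B)/|BC| = (0.5685,-0.8227); ey = (0.8227,0.5685)
P = B + 2.83·ex + 3.40·ey = (4.0573,3.5894)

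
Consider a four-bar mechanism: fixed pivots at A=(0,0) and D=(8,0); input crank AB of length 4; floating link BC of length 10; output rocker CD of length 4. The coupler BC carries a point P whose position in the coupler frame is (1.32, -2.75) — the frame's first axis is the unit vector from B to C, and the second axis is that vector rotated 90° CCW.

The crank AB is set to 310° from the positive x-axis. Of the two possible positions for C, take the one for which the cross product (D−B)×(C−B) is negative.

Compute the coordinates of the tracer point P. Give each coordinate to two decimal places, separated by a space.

A=(0,0), D=(8.00,0)
B = A + 4.00·(cos310°, sin310°) = (2.5712, -3.0642)
|BD| = 6.2339
circle(B,10.00) ∩ circle(D,4.00): a=9.8543, h=1.7008
  candidates: C₊=(10.3168,3.2607) cross=10.603; C₋=(11.9889,0.2984) cross=-10.603
  mode - wants cross < 0 → take C=(11.9889,0.2984) (cross=-10.603)
ex = (C−B)/|BC| = (0.9418,0.3363); ey = (-0.3363,0.9418)
P = B + 1.32·ex + -2.75·ey = (4.7390,-5.2102)

4.74 -5.21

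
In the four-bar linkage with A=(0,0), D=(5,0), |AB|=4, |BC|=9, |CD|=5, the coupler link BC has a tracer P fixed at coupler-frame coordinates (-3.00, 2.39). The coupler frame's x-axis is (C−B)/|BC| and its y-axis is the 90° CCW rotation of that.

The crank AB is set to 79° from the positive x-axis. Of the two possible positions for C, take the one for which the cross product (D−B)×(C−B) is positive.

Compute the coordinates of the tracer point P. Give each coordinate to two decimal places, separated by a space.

A=(0,0), D=(5.00,0)
B = A + 4.00·(cos79°, sin79°) = (0.7632, 3.9265)
|BD| = 5.7765
circle(B,9.00) ∩ circle(D,5.00): a=7.7355, h=4.6002
  candidates: C₊=(9.5638,2.0424) cross=26.573; C₋=(3.3099,-4.7057) cross=-26.573
  mode + wants cross > 0 → take C=(9.5638,2.0424) (cross=26.573)
ex = (C−B)/|BC| = (0.9778,-0.2093); ey = (0.2093,0.9778)
P = B + -3.00·ex + 2.39·ey = (-1.6700,6.8916)

-1.67 6.89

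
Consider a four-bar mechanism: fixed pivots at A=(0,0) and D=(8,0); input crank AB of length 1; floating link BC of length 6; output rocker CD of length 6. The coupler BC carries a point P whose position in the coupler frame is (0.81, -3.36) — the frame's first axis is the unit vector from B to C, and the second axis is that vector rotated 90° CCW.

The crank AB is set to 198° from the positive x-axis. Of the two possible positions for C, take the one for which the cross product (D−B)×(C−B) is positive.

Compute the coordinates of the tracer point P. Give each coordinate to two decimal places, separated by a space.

1.96 -2.18

A=(0,0), D=(8.00,0)
B = A + 1.00·(cos198°, sin198°) = (-0.9511, -0.3090)
|BD| = 8.9564
circle(B,6.00) ∩ circle(D,6.00): a=4.4782, h=3.9932
  candidates: C₊=(3.3867,3.8363) cross=35.765; C₋=(3.6622,-4.1453) cross=-35.765
  mode + wants cross > 0 → take C=(3.3867,3.8363) (cross=35.765)
ex = (C−B)/|BC| = (0.7230,0.6909); ey = (-0.6909,0.7230)
P = B + 0.81·ex + -3.36·ey = (1.9559,-2.1785)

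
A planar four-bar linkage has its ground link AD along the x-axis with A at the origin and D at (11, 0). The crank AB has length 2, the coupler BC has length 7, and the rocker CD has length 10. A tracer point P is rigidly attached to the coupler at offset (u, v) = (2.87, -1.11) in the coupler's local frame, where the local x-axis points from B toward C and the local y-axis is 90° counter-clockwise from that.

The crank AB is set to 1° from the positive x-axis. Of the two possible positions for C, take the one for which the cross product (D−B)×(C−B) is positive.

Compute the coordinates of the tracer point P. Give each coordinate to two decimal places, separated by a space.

A=(0,0), D=(11.00,0)
B = A + 2.00·(cos1°, sin1°) = (1.9997, 0.0349)
|BD| = 9.0004
circle(B,7.00) ∩ circle(D,10.00): a=1.6670, h=6.7986
  candidates: C₊=(3.6930,6.8270) cross=61.190; C₋=(3.6403,-6.7701) cross=-61.190
  mode + wants cross > 0 → take C=(3.6930,6.8270) (cross=61.190)
ex = (C−B)/|BC| = (0.2419,0.9703); ey = (-0.9703,0.2419)
P = B + 2.87·ex + -1.11·ey = (3.7710,2.5512)

3.77 2.55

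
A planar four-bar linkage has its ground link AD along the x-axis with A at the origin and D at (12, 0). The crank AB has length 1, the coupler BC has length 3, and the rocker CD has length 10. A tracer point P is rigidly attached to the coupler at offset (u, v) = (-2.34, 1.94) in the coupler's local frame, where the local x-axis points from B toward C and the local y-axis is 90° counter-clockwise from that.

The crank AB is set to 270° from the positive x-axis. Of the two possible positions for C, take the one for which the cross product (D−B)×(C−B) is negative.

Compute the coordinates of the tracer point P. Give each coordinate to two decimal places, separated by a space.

A=(0,0), D=(12.00,0)
B = A + 1.00·(cos270°, sin270°) = (-0.0000, -1.0000)
|BD| = 12.0416
circle(B,3.00) ∩ circle(D,10.00): a=2.2422, h=1.9931
  candidates: C₊=(2.0690,1.1724) cross=24.000; C₋=(2.4000,-2.8000) cross=-24.000
  mode - wants cross < 0 → take C=(2.4000,-2.8000) (cross=-24.000)
ex = (C−B)/|BC| = (0.8000,-0.6000); ey = (0.6000,0.8000)
P = B + -2.34·ex + 1.94·ey = (-0.7080,1.9560)

-0.71 1.96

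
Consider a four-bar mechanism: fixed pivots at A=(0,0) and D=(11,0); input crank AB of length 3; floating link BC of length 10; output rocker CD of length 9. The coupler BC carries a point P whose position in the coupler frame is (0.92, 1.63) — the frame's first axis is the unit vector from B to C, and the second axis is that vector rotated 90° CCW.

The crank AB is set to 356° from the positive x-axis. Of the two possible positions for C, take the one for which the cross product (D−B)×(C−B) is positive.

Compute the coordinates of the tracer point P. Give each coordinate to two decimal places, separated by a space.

2.03 1.40

A=(0,0), D=(11.00,0)
B = A + 3.00·(cos356°, sin356°) = (2.9927, -0.2093)
|BD| = 8.0100
circle(B,10.00) ∩ circle(D,9.00): a=5.1910, h=8.5471
  candidates: C₊=(7.9587,8.4705) cross=68.463; C₋=(8.4053,-8.6178) cross=-68.463
  mode + wants cross > 0 → take C=(7.9587,8.4705) (cross=68.463)
ex = (C−B)/|BC| = (0.4966,0.8680); ey = (-0.8680,0.4966)
P = B + 0.92·ex + 1.63·ey = (2.0348,1.3987)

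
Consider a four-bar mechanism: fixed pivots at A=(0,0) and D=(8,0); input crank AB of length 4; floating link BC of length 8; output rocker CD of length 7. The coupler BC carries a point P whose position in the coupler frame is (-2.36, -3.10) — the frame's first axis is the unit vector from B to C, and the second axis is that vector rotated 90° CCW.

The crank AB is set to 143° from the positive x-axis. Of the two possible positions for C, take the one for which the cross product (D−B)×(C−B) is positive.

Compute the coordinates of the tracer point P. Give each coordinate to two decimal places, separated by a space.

A=(0,0), D=(8.00,0)
B = A + 4.00·(cos143°, sin143°) = (-3.1945, 2.4073)
|BD| = 11.4504
circle(B,8.00) ∩ circle(D,7.00): a=6.3802, h=4.8263
  candidates: C₊=(4.0577,5.7843) cross=55.263; C₋=(2.0284,-3.6525) cross=-55.263
  mode + wants cross > 0 → take C=(4.0577,5.7843) (cross=55.263)
ex = (C−B)/|BC| = (0.9065,0.4221); ey = (-0.4221,0.9065)
P = B + -2.36·ex + -3.10·ey = (-4.0253,-1.3992)

-4.03 -1.40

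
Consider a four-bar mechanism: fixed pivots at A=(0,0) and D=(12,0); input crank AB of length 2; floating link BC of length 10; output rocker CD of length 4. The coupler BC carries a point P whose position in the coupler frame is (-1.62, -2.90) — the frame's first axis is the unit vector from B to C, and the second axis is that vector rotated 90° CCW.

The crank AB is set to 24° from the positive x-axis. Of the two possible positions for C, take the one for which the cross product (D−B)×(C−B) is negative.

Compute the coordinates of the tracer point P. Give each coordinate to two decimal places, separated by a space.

-0.95 -1.02

A=(0,0), D=(12.00,0)
B = A + 2.00·(cos24°, sin24°) = (1.8271, 0.8135)
|BD| = 10.2054
circle(B,10.00) ∩ circle(D,4.00): a=9.2182, h=3.8763
  candidates: C₊=(11.3249,3.9426) cross=39.559; C₋=(10.7069,-3.7852) cross=-39.559
  mode - wants cross < 0 → take C=(10.7069,-3.7852) (cross=-39.559)
ex = (C−B)/|BC| = (0.8880,-0.4599); ey = (0.4599,0.8880)
P = B + -1.62·ex + -2.90·ey = (-0.9451,-1.0167)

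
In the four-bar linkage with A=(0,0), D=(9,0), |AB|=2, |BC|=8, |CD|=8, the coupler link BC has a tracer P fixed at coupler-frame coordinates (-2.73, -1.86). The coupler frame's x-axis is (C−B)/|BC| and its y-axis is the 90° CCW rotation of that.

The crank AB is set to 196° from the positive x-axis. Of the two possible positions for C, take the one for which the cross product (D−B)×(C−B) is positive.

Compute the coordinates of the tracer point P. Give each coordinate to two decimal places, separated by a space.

-2.27 -3.84

A=(0,0), D=(9.00,0)
B = A + 2.00·(cos196°, sin196°) = (-1.9225, -0.5513)
|BD| = 10.9364
circle(B,8.00) ∩ circle(D,8.00): a=5.4682, h=5.8394
  candidates: C₊=(3.2444,5.5563) cross=63.862; C₋=(3.8331,-6.1076) cross=-63.862
  mode + wants cross > 0 → take C=(3.2444,5.5563) (cross=63.862)
ex = (C−B)/|BC| = (0.6459,0.7635); ey = (-0.7635,0.6459)
P = B + -2.73·ex + -1.86·ey = (-2.2657,-3.8368)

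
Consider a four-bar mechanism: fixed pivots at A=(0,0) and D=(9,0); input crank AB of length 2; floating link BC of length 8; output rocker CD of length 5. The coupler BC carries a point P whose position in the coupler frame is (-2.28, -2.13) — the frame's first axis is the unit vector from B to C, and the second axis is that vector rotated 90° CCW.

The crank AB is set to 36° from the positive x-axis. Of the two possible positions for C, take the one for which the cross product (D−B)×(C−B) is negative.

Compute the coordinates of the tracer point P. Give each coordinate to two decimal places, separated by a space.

-1.50 1.37

A=(0,0), D=(9.00,0)
B = A + 2.00·(cos36°, sin36°) = (1.6180, 1.1756)
|BD| = 7.4750
circle(B,8.00) ∩ circle(D,5.00): a=6.3462, h=4.8709
  candidates: C₊=(8.6513,4.9878) cross=36.410; C₋=(7.1192,-4.6328) cross=-36.410
  mode - wants cross < 0 → take C=(7.1192,-4.6328) (cross=-36.410)
ex = (C−B)/|BC| = (0.6876,-0.7260); ey = (0.7260,0.6876)
P = B + -2.28·ex + -2.13·ey = (-1.4963,1.3663)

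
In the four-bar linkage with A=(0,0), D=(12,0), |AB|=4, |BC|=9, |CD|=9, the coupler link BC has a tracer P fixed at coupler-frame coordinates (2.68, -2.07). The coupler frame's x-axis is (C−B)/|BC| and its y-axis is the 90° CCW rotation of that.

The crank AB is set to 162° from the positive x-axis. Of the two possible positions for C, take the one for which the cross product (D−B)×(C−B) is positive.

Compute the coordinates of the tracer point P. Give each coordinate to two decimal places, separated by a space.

-0.52 0.42

A=(0,0), D=(12.00,0)
B = A + 4.00·(cos162°, sin162°) = (-3.8042, 1.2361)
|BD| = 15.8525
circle(B,9.00) ∩ circle(D,9.00): a=7.9262, h=4.2632
  candidates: C₊=(4.4303,4.8682) cross=67.582; C₋=(3.7655,-3.6322) cross=-67.582
  mode + wants cross > 0 → take C=(4.4303,4.8682) (cross=67.582)
ex = (C−B)/|BC| = (0.9149,0.4036); ey = (-0.4036,0.9149)
P = B + 2.68·ex + -2.07·ey = (-0.5168,0.4237)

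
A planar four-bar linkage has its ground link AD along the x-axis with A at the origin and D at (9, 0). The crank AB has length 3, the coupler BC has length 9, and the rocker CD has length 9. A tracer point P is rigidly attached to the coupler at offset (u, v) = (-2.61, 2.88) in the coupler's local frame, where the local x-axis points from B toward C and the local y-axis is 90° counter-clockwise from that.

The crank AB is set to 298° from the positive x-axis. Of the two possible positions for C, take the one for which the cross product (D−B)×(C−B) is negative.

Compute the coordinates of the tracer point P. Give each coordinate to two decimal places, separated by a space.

A=(0,0), D=(9.00,0)
B = A + 3.00·(cos298°, sin298°) = (1.4084, -2.6488)
|BD| = 8.0404
circle(B,9.00) ∩ circle(D,9.00): a=4.0202, h=8.0522
  candidates: C₊=(2.5515,6.2783) cross=64.743; C₋=(7.8569,-8.9271) cross=-64.743
  mode - wants cross < 0 → take C=(7.8569,-8.9271) (cross=-64.743)
ex = (C−B)/|BC| = (0.7165,-0.6976); ey = (0.6976,0.7165)
P = B + -2.61·ex + 2.88·ey = (1.5474,1.2354)

1.55 1.24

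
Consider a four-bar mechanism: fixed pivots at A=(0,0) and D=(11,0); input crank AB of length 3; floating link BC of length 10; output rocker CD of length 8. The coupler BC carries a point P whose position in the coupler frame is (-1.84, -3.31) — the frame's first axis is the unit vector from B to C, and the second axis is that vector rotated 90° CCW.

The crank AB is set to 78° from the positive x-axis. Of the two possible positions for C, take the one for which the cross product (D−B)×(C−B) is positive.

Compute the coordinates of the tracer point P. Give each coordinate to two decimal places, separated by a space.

A=(0,0), D=(11.00,0)
B = A + 3.00·(cos78°, sin78°) = (0.6237, 2.9344)
|BD| = 10.7832
circle(B,10.00) ∩ circle(D,8.00): a=7.0609, h=7.0813
  candidates: C₊=(9.3452,7.8270) cross=76.359; C₋=(5.4911,-5.8010) cross=-76.359
  mode + wants cross > 0 → take C=(9.3452,7.8270) (cross=76.359)
ex = (C−B)/|BC| = (0.8721,0.4893); ey = (-0.4893,0.8721)
P = B + -1.84·ex + -3.31·ey = (0.6384,-0.8526)

0.64 -0.85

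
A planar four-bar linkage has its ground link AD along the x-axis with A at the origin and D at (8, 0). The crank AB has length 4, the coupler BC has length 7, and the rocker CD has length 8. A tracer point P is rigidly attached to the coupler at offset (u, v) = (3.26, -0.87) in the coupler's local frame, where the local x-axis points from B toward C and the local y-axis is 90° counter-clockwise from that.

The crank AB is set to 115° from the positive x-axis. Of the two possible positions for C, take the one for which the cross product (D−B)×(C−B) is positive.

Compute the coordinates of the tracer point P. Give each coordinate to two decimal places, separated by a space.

1.57 4.50

A=(0,0), D=(8.00,0)
B = A + 4.00·(cos115°, sin115°) = (-1.6905, 3.6252)
|BD| = 10.3464
circle(B,7.00) ∩ circle(D,8.00): a=4.4483, h=5.4049
  candidates: C₊=(4.3696,7.1288) cross=55.921; C₋=(0.5820,-2.9956) cross=-55.921
  mode + wants cross > 0 → take C=(4.3696,7.1288) (cross=55.921)
ex = (C−B)/|BC| = (0.8657,0.5005); ey = (-0.5005,0.8657)
P = B + 3.26·ex + -0.87·ey = (1.5672,4.5037)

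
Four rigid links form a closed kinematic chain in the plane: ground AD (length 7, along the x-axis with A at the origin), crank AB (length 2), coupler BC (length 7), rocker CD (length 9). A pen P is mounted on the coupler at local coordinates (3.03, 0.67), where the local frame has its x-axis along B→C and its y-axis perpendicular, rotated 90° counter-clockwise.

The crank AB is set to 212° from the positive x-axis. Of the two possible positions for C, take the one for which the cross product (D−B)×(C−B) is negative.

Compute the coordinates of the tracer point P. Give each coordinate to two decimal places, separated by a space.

0.33 -3.41

A=(0,0), D=(7.00,0)
B = A + 2.00·(cos212°, sin212°) = (-1.6961, -1.0598)
|BD| = 8.7604
circle(B,7.00) ∩ circle(D,9.00): a=2.5538, h=6.5175
  candidates: C₊=(0.0505,5.7188) cross=57.096; C₋=(1.6275,-7.2205) cross=-57.096
  mode - wants cross < 0 → take C=(1.6275,-7.2205) (cross=-57.096)
ex = (C−B)/|BC| = (0.4748,-0.8801); ey = (0.8801,0.4748)
P = B + 3.03·ex + 0.67·ey = (0.3322,-3.4084)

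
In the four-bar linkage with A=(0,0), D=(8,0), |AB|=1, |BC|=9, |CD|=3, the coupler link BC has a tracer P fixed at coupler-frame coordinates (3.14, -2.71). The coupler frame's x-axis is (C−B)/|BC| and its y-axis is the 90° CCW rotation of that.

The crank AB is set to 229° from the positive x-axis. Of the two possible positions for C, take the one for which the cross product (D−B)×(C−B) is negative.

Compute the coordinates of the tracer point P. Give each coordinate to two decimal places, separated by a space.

1.71 -4.16

A=(0,0), D=(8.00,0)
B = A + 1.00·(cos229°, sin229°) = (-0.6561, -0.7547)
|BD| = 8.6889
circle(B,9.00) ∩ circle(D,3.00): a=8.4877, h=2.9932
  candidates: C₊=(7.5395,2.9645) cross=26.008; C₋=(8.0595,-2.9994) cross=-26.008
  mode - wants cross < 0 → take C=(8.0595,-2.9994) (cross=-26.008)
ex = (C−B)/|BC| = (0.9684,-0.2494); ey = (0.2494,0.9684)
P = B + 3.14·ex + -2.71·ey = (1.7088,-4.1622)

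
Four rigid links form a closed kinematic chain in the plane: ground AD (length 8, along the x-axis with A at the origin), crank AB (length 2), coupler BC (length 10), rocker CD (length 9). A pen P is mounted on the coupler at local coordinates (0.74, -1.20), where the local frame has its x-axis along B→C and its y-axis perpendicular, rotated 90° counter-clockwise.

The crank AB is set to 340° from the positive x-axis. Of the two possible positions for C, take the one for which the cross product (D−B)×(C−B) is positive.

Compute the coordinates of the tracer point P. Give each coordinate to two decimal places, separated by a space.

A=(0,0), D=(8.00,0)
B = A + 2.00·(cos340°, sin340°) = (1.8794, -0.6840)
|BD| = 6.1587
circle(B,10.00) ∩ circle(D,9.00): a=4.6219, h=8.8678
  candidates: C₊=(5.4877,8.6423) cross=54.614; C₋=(7.4576,-8.9836) cross=-54.614
  mode + wants cross > 0 → take C=(5.4877,8.6423) (cross=54.614)
ex = (C−B)/|BC| = (0.3608,0.9326); ey = (-0.9326,0.3608)
P = B + 0.74·ex + -1.20·ey = (3.2656,-0.4269)

3.27 -0.43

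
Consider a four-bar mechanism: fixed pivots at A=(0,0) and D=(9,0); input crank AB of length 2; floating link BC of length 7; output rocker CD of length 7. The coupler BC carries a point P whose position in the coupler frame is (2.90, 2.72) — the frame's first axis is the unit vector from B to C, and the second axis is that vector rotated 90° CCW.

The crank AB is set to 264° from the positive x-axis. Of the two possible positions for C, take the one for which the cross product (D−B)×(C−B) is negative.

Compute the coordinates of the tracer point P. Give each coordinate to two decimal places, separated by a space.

3.73 -1.46

A=(0,0), D=(9.00,0)
B = A + 2.00·(cos264°, sin264°) = (-0.2091, -1.9890)
|BD| = 9.4214
circle(B,7.00) ∩ circle(D,7.00): a=4.7107, h=5.1778
  candidates: C₊=(3.3023,4.0665) cross=48.782; C₋=(5.4886,-6.0556) cross=-48.782
  mode - wants cross < 0 → take C=(5.4886,-6.0556) (cross=-48.782)
ex = (C−B)/|BC| = (0.8140,-0.5809); ey = (0.5809,0.8140)
P = B + 2.90·ex + 2.72·ey = (3.7315,-1.4598)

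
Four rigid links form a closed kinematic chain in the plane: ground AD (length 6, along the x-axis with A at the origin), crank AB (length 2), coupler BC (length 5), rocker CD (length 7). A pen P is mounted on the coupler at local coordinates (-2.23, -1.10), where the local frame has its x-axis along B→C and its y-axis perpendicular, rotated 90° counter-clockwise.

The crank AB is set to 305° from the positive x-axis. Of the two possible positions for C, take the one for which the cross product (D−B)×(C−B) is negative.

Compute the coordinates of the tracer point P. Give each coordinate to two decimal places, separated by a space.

A=(0,0), D=(6.00,0)
B = A + 2.00·(cos305°, sin305°) = (1.1472, -1.6383)
|BD| = 5.1219
circle(B,5.00) ∩ circle(D,7.00): a=0.2181, h=4.9952
  candidates: C₊=(-0.2440,3.1643) cross=25.585; C₋=(2.9516,-6.3014) cross=-25.585
  mode - wants cross < 0 → take C=(2.9516,-6.3014) (cross=-25.585)
ex = (C−B)/|BC| = (0.3609,-0.9326); ey = (0.9326,0.3609)
P = B + -2.23·ex + -1.10·ey = (-0.6835,0.0444)

-0.68 0.04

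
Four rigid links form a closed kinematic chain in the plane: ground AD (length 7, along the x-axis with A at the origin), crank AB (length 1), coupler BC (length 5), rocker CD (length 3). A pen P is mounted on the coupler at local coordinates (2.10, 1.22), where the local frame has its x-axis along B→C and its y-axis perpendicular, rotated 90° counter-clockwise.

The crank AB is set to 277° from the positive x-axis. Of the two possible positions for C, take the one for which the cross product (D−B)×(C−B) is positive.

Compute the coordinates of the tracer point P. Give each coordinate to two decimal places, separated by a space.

A=(0,0), D=(7.00,0)
B = A + 1.00·(cos277°, sin277°) = (0.1219, -0.9925)
|BD| = 6.9494
circle(B,5.00) ∩ circle(D,3.00): a=4.6259, h=1.8977
  candidates: C₊=(4.4293,1.5464) cross=13.188; C₋=(4.9714,-2.2101) cross=-13.188
  mode + wants cross > 0 → take C=(4.4293,1.5464) (cross=13.188)
ex = (C−B)/|BC| = (0.8615,0.5078); ey = (-0.5078,0.8615)
P = B + 2.10·ex + 1.22·ey = (1.3115,1.1248)

1.31 1.12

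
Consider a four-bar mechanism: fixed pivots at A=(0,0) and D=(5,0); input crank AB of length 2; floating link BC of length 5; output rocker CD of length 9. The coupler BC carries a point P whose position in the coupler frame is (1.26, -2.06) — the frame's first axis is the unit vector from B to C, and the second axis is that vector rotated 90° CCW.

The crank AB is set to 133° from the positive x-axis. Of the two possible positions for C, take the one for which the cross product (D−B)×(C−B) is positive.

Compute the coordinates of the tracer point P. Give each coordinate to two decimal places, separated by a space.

0.72 2.68

A=(0,0), D=(5.00,0)
B = A + 2.00·(cos133°, sin133°) = (-1.3640, 1.4627)
|BD| = 6.5299
circle(B,5.00) ∩ circle(D,9.00): a=-1.0230, h=4.8942
  candidates: C₊=(-1.2647,6.4617) cross=31.959; C₋=(-3.4573,-3.0780) cross=-31.959
  mode + wants cross > 0 → take C=(-1.2647,6.4617) (cross=31.959)
ex = (C−B)/|BC| = (0.0199,0.9998); ey = (-0.9998,0.0199)
P = B + 1.26·ex + -2.06·ey = (0.7206,2.6815)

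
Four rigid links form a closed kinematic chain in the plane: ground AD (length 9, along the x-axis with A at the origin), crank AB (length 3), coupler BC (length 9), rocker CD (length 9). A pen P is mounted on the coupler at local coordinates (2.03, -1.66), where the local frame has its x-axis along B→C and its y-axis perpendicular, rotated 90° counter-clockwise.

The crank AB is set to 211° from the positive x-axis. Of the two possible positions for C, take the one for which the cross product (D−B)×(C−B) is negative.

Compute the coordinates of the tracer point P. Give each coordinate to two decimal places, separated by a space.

-2.17 -4.14

A=(0,0), D=(9.00,0)
B = A + 3.00·(cos211°, sin211°) = (-2.5715, -1.5451)
|BD| = 11.6742
circle(B,9.00) ∩ circle(D,9.00): a=5.8371, h=6.8504
  candidates: C₊=(2.3076,6.0176) cross=79.973; C₋=(4.1209,-7.5627) cross=-79.973
  mode - wants cross < 0 → take C=(4.1209,-7.5627) (cross=-79.973)
ex = (C−B)/|BC| = (0.7436,-0.6686); ey = (0.6686,0.7436)
P = B + 2.03·ex + -1.66·ey = (-2.1719,-4.1368)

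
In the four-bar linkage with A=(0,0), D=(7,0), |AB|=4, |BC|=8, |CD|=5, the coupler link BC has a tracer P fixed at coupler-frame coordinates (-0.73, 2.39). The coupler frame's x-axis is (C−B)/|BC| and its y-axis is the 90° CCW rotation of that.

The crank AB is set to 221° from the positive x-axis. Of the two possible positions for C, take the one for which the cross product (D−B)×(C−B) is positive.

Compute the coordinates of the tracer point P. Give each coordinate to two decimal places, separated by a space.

-5.18 -1.36

A=(0,0), D=(7.00,0)
B = A + 4.00·(cos221°, sin221°) = (-3.0188, -2.6242)
|BD| = 10.3568
circle(B,8.00) ∩ circle(D,5.00): a=7.0612, h=3.7602
  candidates: C₊=(2.8592,2.8024) cross=38.944; C₋=(4.7647,-4.4725) cross=-38.944
  mode + wants cross > 0 → take C=(2.8592,2.8024) (cross=38.944)
ex = (C−B)/|BC| = (0.7348,0.6783); ey = (-0.6783,0.7348)
P = B + -0.73·ex + 2.39·ey = (-5.1764,-1.3634)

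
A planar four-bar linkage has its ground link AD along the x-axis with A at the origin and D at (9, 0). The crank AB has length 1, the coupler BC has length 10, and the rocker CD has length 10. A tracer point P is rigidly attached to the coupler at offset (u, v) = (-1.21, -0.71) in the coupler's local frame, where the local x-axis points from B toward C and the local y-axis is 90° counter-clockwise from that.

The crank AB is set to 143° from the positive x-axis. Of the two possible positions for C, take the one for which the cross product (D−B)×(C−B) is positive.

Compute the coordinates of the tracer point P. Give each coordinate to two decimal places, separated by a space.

A=(0,0), D=(9.00,0)
B = A + 1.00·(cos143°, sin143°) = (-0.7986, 0.6018)
|BD| = 9.8171
circle(B,10.00) ∩ circle(D,10.00): a=4.9085, h=8.7124
  candidates: C₊=(4.6348,8.9969) cross=85.531; C₋=(3.5666,-8.3951) cross=-85.531
  mode + wants cross > 0 → take C=(4.6348,8.9969) (cross=85.531)
ex = (C−B)/|BC| = (0.5433,0.8395); ey = (-0.8395,0.5433)
P = B + -1.21·ex + -0.71·ey = (-0.8600,-0.7998)

-0.86 -0.80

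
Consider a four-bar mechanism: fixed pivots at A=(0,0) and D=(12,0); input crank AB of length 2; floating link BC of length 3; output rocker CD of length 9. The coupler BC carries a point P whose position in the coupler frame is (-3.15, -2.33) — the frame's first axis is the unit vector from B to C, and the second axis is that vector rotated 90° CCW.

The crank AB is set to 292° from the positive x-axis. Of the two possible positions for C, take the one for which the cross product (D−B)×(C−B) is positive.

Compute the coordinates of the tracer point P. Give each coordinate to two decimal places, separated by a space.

A=(0,0), D=(12.00,0)
B = A + 2.00·(cos292°, sin292°) = (0.7492, -1.8544)
|BD| = 11.4026
circle(B,3.00) ∩ circle(D,9.00): a=2.5441, h=1.5898
  candidates: C₊=(3.0009,0.1280) cross=18.128; C₋=(3.5180,-3.0093) cross=-18.128
  mode + wants cross > 0 → take C=(3.0009,0.1280) (cross=18.128)
ex = (C−B)/|BC| = (0.7506,0.6608); ey = (-0.6608,0.7506)
P = B + -3.15·ex + -2.33·ey = (-0.0754,-5.6847)

-0.08 -5.68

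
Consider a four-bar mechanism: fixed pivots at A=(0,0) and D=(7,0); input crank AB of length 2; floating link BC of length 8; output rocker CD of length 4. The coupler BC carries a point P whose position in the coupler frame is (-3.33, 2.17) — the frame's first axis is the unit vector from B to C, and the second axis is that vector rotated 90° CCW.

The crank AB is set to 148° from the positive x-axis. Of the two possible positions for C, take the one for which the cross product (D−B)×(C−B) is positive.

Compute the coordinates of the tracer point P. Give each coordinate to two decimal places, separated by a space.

-5.57 1.95

A=(0,0), D=(7.00,0)
B = A + 2.00·(cos148°, sin148°) = (-1.6961, 1.0598)
|BD| = 8.7604
circle(B,8.00) ∩ circle(D,4.00): a=7.1198, h=3.6481
  candidates: C₊=(5.8128,3.8197) cross=31.959; C₋=(4.9301,-3.4228) cross=-31.959
  mode + wants cross > 0 → take C=(5.8128,3.8197) (cross=31.959)
ex = (C−B)/|BC| = (0.9386,0.3450); ey = (-0.3450,0.9386)
P = B + -3.33·ex + 2.17·ey = (-5.5703,1.9478)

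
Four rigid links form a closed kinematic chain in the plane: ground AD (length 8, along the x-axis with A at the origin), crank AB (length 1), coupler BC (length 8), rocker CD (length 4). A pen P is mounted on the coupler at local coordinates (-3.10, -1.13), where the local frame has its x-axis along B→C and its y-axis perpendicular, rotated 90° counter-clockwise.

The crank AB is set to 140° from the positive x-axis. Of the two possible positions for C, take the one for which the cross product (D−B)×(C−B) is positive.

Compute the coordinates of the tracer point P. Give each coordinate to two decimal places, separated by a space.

A=(0,0), D=(8.00,0)
B = A + 1.00·(cos140°, sin140°) = (-0.7660, 0.6428)
|BD| = 8.7896
circle(B,8.00) ∩ circle(D,4.00): a=7.1253, h=3.6373
  candidates: C₊=(6.6062,3.7493) cross=31.971; C₋=(6.0742,-3.5059) cross=-31.971
  mode + wants cross > 0 → take C=(6.6062,3.7493) (cross=31.971)
ex = (C−B)/|BC| = (0.9215,0.3883); ey = (-0.3883,0.9215)
P = B + -3.10·ex + -1.13·ey = (-3.1840,-1.6023)

-3.18 -1.60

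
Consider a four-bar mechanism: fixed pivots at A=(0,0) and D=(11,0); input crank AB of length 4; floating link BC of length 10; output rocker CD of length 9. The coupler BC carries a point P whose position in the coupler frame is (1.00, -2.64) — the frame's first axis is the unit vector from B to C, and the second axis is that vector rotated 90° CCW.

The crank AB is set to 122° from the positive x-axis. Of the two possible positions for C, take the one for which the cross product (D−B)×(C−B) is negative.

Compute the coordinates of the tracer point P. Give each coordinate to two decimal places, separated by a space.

A=(0,0), D=(11.00,0)
B = A + 4.00·(cos122°, sin122°) = (-2.1197, 3.3922)
|BD| = 13.5511
circle(B,10.00) ∩ circle(D,9.00): a=7.4766, h=6.6408
  candidates: C₊=(6.7813,7.9500) cross=89.990; C₋=(3.4565,-4.9088) cross=-89.990
  mode - wants cross < 0 → take C=(3.4565,-4.9088) (cross=-89.990)
ex = (C−B)/|BC| = (0.5576,-0.8301); ey = (0.8301,0.5576)
P = B + 1.00·ex + -2.64·ey = (-3.7535,1.0900)

-3.75 1.09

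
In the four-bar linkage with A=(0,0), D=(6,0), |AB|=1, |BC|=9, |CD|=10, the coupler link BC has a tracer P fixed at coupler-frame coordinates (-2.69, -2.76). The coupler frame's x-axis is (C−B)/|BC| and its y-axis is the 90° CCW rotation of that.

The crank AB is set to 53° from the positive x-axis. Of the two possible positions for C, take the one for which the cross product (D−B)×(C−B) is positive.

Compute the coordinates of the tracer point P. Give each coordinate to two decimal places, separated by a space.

2.59 -2.50

A=(0,0), D=(6.00,0)
B = A + 1.00·(cos53°, sin53°) = (0.6018, 0.7986)
|BD| = 5.4569
circle(B,9.00) ∩ circle(D,10.00): a=0.9876, h=8.9457
  candidates: C₊=(2.8880,9.5034) cross=48.816; C₋=(0.2695,-8.1952) cross=-48.816
  mode + wants cross > 0 → take C=(2.8880,9.5034) (cross=48.816)
ex = (C−B)/|BC| = (0.2540,0.9672); ey = (-0.9672,0.2540)
P = B + -2.69·ex + -2.76·ey = (2.5880,-2.5042)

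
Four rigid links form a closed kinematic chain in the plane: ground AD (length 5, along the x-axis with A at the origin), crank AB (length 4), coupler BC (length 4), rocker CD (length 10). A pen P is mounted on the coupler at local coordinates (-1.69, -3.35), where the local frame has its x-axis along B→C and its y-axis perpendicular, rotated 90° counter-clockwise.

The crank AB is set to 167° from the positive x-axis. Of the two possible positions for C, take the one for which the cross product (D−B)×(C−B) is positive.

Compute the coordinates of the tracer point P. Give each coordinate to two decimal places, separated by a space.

-0.63 -0.94

A=(0,0), D=(5.00,0)
B = A + 4.00·(cos167°, sin167°) = (-3.8975, 0.8998)
|BD| = 8.9429
circle(B,4.00) ∩ circle(D,10.00): a=-0.2251, h=3.9937
  candidates: C₊=(-3.7196,4.8958) cross=35.715; C₋=(-4.5232,-3.0509) cross=-35.715
  mode + wants cross > 0 → take C=(-3.7196,4.8958) (cross=35.715)
ex = (C−B)/|BC| = (0.0445,0.9990); ey = (-0.9990,0.0445)
P = B + -1.69·ex + -3.35·ey = (-0.6260,-0.9375)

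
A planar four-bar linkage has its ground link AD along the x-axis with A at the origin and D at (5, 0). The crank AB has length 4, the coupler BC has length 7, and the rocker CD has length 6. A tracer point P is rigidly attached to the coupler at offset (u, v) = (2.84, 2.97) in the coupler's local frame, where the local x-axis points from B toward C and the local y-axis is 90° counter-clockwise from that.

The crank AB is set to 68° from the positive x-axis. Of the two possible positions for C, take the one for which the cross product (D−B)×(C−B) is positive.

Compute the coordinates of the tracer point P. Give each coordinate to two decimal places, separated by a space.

A=(0,0), D=(5.00,0)
B = A + 4.00·(cos68°, sin68°) = (1.4984, 3.7087)
|BD| = 5.1006
circle(B,7.00) ∩ circle(D,6.00): a=3.8247, h=5.8628
  candidates: C₊=(8.3870,4.9526) cross=29.903; C₋=(-0.1389,-3.0971) cross=-29.903
  mode + wants cross > 0 → take C=(8.3870,4.9526) (cross=29.903)
ex = (C−B)/|BC| = (0.9841,0.1777); ey = (-0.1777,0.9841)
P = B + 2.84·ex + 2.97·ey = (3.7655,7.1361)

3.77 7.14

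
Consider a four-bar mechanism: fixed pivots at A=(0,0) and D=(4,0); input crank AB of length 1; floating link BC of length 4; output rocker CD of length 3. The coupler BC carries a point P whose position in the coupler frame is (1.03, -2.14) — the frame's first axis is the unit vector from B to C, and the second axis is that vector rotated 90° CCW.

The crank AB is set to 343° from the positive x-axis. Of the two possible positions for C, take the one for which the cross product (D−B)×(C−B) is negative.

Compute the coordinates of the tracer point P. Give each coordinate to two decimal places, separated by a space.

A=(0,0), D=(4.00,0)
B = A + 1.00·(cos343°, sin343°) = (0.9563, -0.2924)
|BD| = 3.0577
circle(B,4.00) ∩ circle(D,3.00): a=2.6735, h=2.9753
  candidates: C₊=(3.3331,2.9249) cross=9.098; C₋=(3.9020,-2.9984) cross=-9.098
  mode - wants cross < 0 → take C=(3.9020,-2.9984) (cross=-9.098)
ex = (C−B)/|BC| = (0.7364,-0.6765); ey = (0.6765,0.7364)
P = B + 1.03·ex + -2.14·ey = (0.2671,-2.5651)

0.27 -2.57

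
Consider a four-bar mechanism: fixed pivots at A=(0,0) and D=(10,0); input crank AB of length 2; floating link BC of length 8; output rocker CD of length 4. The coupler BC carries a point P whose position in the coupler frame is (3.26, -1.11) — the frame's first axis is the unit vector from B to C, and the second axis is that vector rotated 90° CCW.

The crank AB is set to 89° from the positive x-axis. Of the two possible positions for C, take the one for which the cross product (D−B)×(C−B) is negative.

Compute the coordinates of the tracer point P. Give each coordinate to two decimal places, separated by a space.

A=(0,0), D=(10.00,0)
B = A + 2.00·(cos89°, sin89°) = (0.0349, 1.9997)
|BD| = 10.1638
circle(B,8.00) ∩ circle(D,4.00): a=7.4432, h=2.9323
  candidates: C₊=(7.9096,3.4103) cross=29.804; C₋=(6.7557,-2.3398) cross=-29.804
  mode - wants cross < 0 → take C=(6.7557,-2.3398) (cross=-29.804)
ex = (C−B)/|BC| = (0.8401,-0.5424); ey = (0.5424,0.8401)
P = B + 3.26·ex + -1.11·ey = (2.1715,-0.7011)

2.17 -0.70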